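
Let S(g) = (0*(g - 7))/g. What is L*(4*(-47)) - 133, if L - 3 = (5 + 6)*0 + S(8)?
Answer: -697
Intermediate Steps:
S(g) = 0 (S(g) = (0*(-7 + g))/g = 0/g = 0)
L = 3 (L = 3 + ((5 + 6)*0 + 0) = 3 + (11*0 + 0) = 3 + (0 + 0) = 3 + 0 = 3)
L*(4*(-47)) - 133 = 3*(4*(-47)) - 133 = 3*(-188) - 133 = -564 - 133 = -697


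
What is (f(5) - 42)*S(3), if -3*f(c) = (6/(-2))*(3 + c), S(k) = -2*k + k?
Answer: 102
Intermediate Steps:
S(k) = -k
f(c) = 3 + c (f(c) = -6/(-2)*(3 + c)/3 = -6*(-½)*(3 + c)/3 = -(-1)*(3 + c) = -(-9 - 3*c)/3 = 3 + c)
(f(5) - 42)*S(3) = ((3 + 5) - 42)*(-1*3) = (8 - 42)*(-3) = -34*(-3) = 102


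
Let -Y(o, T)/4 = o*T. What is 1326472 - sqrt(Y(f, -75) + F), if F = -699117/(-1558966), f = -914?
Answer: 1326472 - 3*I*sqrt(74045303569660242)/1558966 ≈ 1.3265e+6 - 523.64*I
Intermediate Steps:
Y(o, T) = -4*T*o (Y(o, T) = -4*o*T = -4*T*o)
F = 699117/1558966 (F = -699117*(-1/1558966) = 699117/1558966 ≈ 0.44845)
1326472 - sqrt(Y(f, -75) + F) = 1326472 - sqrt(-4*(-75)*(-914) + 699117/1558966) = 1326472 - sqrt(-274200 + 699117/1558966) = 1326472 - sqrt(-427467778083/1558966) = 1326472 - 3*I*sqrt(74045303569660242)/1558966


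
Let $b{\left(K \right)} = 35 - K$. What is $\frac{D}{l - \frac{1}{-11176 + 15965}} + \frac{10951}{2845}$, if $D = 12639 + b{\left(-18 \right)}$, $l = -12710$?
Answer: $\frac{25981200199}{9114210705} \approx 2.8506$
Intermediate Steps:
$D = 12692$ ($D = 12639 + \left(35 - -18\right) = 12639 + \left(35 + 18\right) = 12639 + 53 = 12692$)
$\frac{D}{l - \frac{1}{-11176 + 15965}} + \frac{10951}{2845} = \frac{12692}{-12710 - \frac{1}{-11176 + 15965}} + \frac{10951}{2845} = \frac{12692}{-12710 - \frac{1}{4789}} + 10951 \cdot \frac{1}{2845} = \frac{12692}{-12710 - \frac{1}{4789}} + \frac{10951}{2845} = \frac{12692}{- \frac{60868191}{4789}} + \frac{10951}{2845} = 12692 \left(- \frac{4789}{60868191}\right) + \frac{10951}{2845} = - \frac{3199052}{3203589} + \frac{10951}{2845} = \frac{25981200199}{9114210705}$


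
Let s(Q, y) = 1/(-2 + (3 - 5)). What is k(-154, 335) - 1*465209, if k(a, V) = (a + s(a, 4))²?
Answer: -7062655/16 ≈ -4.4142e+5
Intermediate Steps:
s(Q, y) = -¼ (s(Q, y) = 1/(-2 - 2) = 1/(-4) = -¼)
k(a, V) = (-¼ + a)² (k(a, V) = (a - ¼)² = (-¼ + a)²)
k(-154, 335) - 1*465209 = (-1 + 4*(-154))²/16 - 1*465209 = (-1 - 616)²/16 - 465209 = (1/16)*(-617)² - 465209 = (1/16)*380689 - 465209 = 380689/16 - 465209 = -7062655/16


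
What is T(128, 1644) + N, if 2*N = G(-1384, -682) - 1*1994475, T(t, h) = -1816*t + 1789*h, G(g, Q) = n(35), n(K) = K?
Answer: 1711448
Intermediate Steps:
G(g, Q) = 35
N = -997220 (N = (35 - 1*1994475)/2 = (35 - 1994475)/2 = (½)*(-1994440) = -997220)
T(128, 1644) + N = (-1816*128 + 1789*1644) - 997220 = (-232448 + 2941116) - 997220 = 2708668 - 997220 = 1711448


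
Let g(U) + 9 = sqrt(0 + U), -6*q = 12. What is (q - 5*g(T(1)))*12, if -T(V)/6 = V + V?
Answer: 516 - 120*I*sqrt(3) ≈ 516.0 - 207.85*I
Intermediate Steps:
q = -2 (q = -1/6*12 = -2)
T(V) = -12*V (T(V) = -6*(V + V) = -12*V)
g(U) = -9 + sqrt(U) (g(U) = -9 + sqrt(0 + U) = -9 + sqrt(U))
(q - 5*g(T(1)))*12 = (-2 - 5*(-9 + sqrt(-12*1)))*12 = (-2 - 5*(-9 + sqrt(-12)))*12 = (-2 - 5*(-9 + 2*I*sqrt(3)))*12 = (-2 + (45 - 10*I*sqrt(3)))*12 = (43 - 10*I*sqrt(3))*12 = 516 - 120*I*sqrt(3)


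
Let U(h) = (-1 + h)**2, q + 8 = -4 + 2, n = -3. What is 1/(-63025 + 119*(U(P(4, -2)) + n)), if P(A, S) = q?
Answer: -1/48983 ≈ -2.0415e-5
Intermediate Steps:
q = -10 (q = -8 + (-4 + 2) = -8 - 2 = -10)
P(A, S) = -10
1/(-63025 + 119*(U(P(4, -2)) + n)) = 1/(-63025 + 119*((-1 - 10)**2 - 3)) = 1/(-63025 + 119*((-11)**2 - 3)) = 1/(-63025 + 119*(121 - 3)) = 1/(-63025 + 119*118) = 1/(-63025 + 14042) = 1/(-48983) = -1/48983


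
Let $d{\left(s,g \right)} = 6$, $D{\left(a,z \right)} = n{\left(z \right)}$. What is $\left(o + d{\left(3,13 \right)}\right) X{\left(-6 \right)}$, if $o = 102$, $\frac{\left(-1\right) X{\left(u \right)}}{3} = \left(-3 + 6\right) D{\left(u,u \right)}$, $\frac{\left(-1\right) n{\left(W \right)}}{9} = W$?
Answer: $-52488$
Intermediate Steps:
$n{\left(W \right)} = - 9 W$
$D{\left(a,z \right)} = - 9 z$
$X{\left(u \right)} = 81 u$ ($X{\left(u \right)} = - 3 \left(-3 + 6\right) \left(- 9 u\right) = - 3 \cdot 3 \left(- 9 u\right) = - 3 \left(- 27 u\right) = 81 u$)
$\left(o + d{\left(3,13 \right)}\right) X{\left(-6 \right)} = \left(102 + 6\right) 81 \left(-6\right) = 108 \left(-486\right) = -52488$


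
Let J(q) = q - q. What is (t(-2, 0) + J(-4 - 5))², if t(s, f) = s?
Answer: 4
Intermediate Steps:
J(q) = 0
(t(-2, 0) + J(-4 - 5))² = (-2 + 0)² = (-2)² = 4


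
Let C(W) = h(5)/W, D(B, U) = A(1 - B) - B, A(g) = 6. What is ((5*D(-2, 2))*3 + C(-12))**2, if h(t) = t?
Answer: 2059225/144 ≈ 14300.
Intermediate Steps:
D(B, U) = 6 - B
C(W) = 5/W
((5*D(-2, 2))*3 + C(-12))**2 = ((5*(6 - 1*(-2)))*3 + 5/(-12))**2 = ((5*(6 + 2))*3 + 5*(-1/12))**2 = ((5*8)*3 - 5/12)**2 = (40*3 - 5/12)**2 = (120 - 5/12)**2 = (1435/12)**2 = 2059225/144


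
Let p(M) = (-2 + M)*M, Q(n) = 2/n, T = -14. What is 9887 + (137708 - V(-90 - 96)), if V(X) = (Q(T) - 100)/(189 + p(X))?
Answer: 36322982606/246099 ≈ 1.4760e+5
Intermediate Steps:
p(M) = M*(-2 + M)
V(X) = -701/(7*(189 + X*(-2 + X))) (V(X) = (2/(-14) - 100)/(189 + X*(-2 + X)) = (2*(-1/14) - 100)/(189 + X*(-2 + X)) = (-⅐ - 100)/(189 + X*(-2 + X)) = -701/(7*(189 + X*(-2 + X))))
9887 + (137708 - V(-90 - 96)) = 9887 + (137708 - (-701)/(1323 + 7*(-90 - 96)*(-2 + (-90 - 96)))) = 9887 + (137708 - (-701)/(1323 + 7*(-186)*(-2 - 186))) = 9887 + (137708 - (-701)/(1323 + 7*(-186)*(-188))) = 9887 + (137708 - (-701)/(1323 + 244776)) = 9887 + (137708 - (-701)/246099) = 9887 + (137708 - 1*(-701/246099)) = 9887 + (137708 + 701/246099) = 9887 + 33889801793/246099 = 36322982606/246099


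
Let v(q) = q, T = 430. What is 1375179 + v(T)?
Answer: 1375609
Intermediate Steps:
1375179 + v(T) = 1375179 + 430 = 1375609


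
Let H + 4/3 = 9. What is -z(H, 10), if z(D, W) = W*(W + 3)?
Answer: -130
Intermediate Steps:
H = 23/3 (H = -4/3 + 9 = 23/3 ≈ 7.6667)
z(D, W) = W*(3 + W)
-z(H, 10) = -10*(3 + 10) = -10*13 = -1*130 = -130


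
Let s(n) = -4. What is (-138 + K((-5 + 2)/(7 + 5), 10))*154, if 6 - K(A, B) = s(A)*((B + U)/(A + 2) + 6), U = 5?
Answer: -11352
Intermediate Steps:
K(A, B) = 30 + 4*(5 + B)/(2 + A) (K(A, B) = 6 - (-4)*((B + 5)/(A + 2) + 6) = 6 - (-4)*((5 + B)/(2 + A) + 6) = 6 - (-4)*(6 + (5 + B)/(2 + A)) = 6 - (-24 - 4*(5 + B)/(2 + A)) = 6 + (24 + 4*(5 + B)/(2 + A)) = 30 + 4*(5 + B)/(2 + A))
(-138 + K((-5 + 2)/(7 + 5), 10))*154 = (-138 + 2*(40 + 2*10 + 15*((-5 + 2)/(7 + 5)))/(2 + (-5 + 2)/(7 + 5)))*154 = (-138 + 2*(40 + 20 + 15*(-3/12))/(2 - 3/12))*154 = (-138 + 2*(40 + 20 + 15*(-3*1/12))/(2 - 3*1/12))*154 = (-138 + 2*(40 + 20 + 15*(-¼))/(2 - ¼))*154 = (-138 + 2*(40 + 20 - 15/4)/(7/4))*154 = (-138 + 2*(4/7)*(225/4))*154 = (-138 + 450/7)*154 = -516/7*154 = -11352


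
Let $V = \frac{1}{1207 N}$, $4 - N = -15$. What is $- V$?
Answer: $- \frac{1}{22933} \approx -4.3605 \cdot 10^{-5}$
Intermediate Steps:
$N = 19$ ($N = 4 - -15 = 4 + 15 = 19$)
$V = \frac{1}{22933}$ ($V = \frac{1}{1207 \cdot 19} = \frac{1}{22933} \approx 4.3605 \cdot 10^{-5}$)
$- V = \left(-1\right) \frac{1}{22933} = - \frac{1}{22933}$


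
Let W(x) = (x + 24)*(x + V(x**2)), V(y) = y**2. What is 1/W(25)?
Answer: 1/19141850 ≈ 5.2242e-8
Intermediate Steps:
W(x) = (24 + x)*(x + x**4) (W(x) = (x + 24)*(x + (x**2)**2) = (24 + x)*(x + x**4))
1/W(25) = 1/(25*(24 + 25 + 25**4 + 24*25**3)) = 1/(25*(24 + 25 + 390625 + 24*15625)) = 1/(25*(24 + 25 + 390625 + 375000)) = 1/(25*765674) = 1/19141850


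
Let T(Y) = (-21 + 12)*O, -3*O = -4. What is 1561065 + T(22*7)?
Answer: 1561053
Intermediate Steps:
O = 4/3 (O = -⅓*(-4) = 4/3 ≈ 1.3333)
T(Y) = -12 (T(Y) = (-21 + 12)*(4/3) = -9*4/3 = -12)
1561065 + T(22*7) = 1561065 - 12 = 1561053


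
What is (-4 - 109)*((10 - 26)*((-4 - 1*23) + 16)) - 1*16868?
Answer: -36756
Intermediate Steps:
(-4 - 109)*((10 - 26)*((-4 - 1*23) + 16)) - 1*16868 = -(-1808)*((-4 - 23) + 16) - 16868 = -(-1808)*(-27 + 16) - 16868 = -(-1808)*(-11) - 16868 = -113*176 - 16868 = -19888 - 16868 = -36756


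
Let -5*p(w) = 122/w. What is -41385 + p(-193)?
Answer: -39936403/965 ≈ -41385.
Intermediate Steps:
p(w) = -122/(5*w)
-41385 + p(-193) = -41385 - 122/5/(-193) = -41385 - 122/5*(-1/193) = -41385 + 122/965 = -39936403/965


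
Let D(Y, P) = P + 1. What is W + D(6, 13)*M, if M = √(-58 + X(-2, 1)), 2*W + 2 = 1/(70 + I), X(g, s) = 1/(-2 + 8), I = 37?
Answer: -213/214 + 7*I*√2082/3 ≈ -0.99533 + 106.47*I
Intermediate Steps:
D(Y, P) = 1 + P
X(g, s) = ⅙ (X(g, s) = 1/6 = ⅙)
W = -213/214 (W = -1 + 1/(2*(70 + 37)) = -1 + (½)/107 = -1 + (½)*(1/107) = -1 + 1/214 = -213/214 ≈ -0.99533)
M = I*√2082/6 (M = √(-58 + ⅙) = √(-347/6) = I*√2082/6 ≈ 7.6048*I)
W + D(6, 13)*M = -213/214 + (1 + 13)*(I*√2082/6) = -213/214 + 14*(I*√2082/6) = -213/214 + 7*I*√2082/3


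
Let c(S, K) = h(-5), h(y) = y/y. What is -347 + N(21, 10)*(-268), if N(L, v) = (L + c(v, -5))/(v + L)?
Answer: -16653/31 ≈ -537.19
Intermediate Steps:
h(y) = 1
c(S, K) = 1
N(L, v) = (1 + L)/(L + v) (N(L, v) = (L + 1)/(v + L) = (1 + L)/(L + v))
-347 + N(21, 10)*(-268) = -347 + ((1 + 21)/(21 + 10))*(-268) = -347 + (22/31)*(-268) = -347 - 5896/31 = -16653/31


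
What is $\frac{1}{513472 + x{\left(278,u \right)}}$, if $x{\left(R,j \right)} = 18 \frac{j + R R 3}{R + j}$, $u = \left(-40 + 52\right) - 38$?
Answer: $\frac{1}{530031} \approx 1.8867 \cdot 10^{-6}$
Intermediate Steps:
$u = -26$ ($u = 12 - 38 = -26$)
$x{\left(R,j \right)} = \frac{18 \left(j + 3 R^{2}\right)}{R + j}$ ($x{\left(R,j \right)} = 18 \frac{j + R^{2} \cdot 3}{R + j} = 18 \frac{j + 3 R^{2}}{R + j} = \frac{18 \left(j + 3 R^{2}\right)}{R + j}$)
$\frac{1}{513472 + x{\left(278,u \right)}} = \frac{1}{513472 + \frac{18 \left(-26 + 3 \cdot 278^{2}\right)}{278 - 26}} = \frac{1}{513472 + \frac{18 \left(-26 + 3 \cdot 77284\right)}{252}} = \frac{1}{513472 + 18 \cdot \frac{1}{252} \left(-26 + 231852\right)} = \frac{1}{513472 + 18 \cdot \frac{1}{252} \cdot 231826} = \frac{1}{513472 + 16559} = \frac{1}{530031}$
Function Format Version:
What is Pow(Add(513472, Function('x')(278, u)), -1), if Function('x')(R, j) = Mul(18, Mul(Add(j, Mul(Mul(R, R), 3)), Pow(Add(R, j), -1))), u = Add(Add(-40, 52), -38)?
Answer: Rational(1, 530031) ≈ 1.8867e-6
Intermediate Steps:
u = -26 (u = Add(12, -38) = -26)
Function('x')(R, j) = Mul(18, Pow(Add(R, j), -1), Add(j, Mul(3, Pow(R, 2)))) (Function('x')(R, j) = Mul(18, Mul(Add(j, Mul(Pow(R, 2), 3)), Pow(Add(R, j), -1))) = Mul(18, Mul(Add(j, Mul(3, Pow(R, 2))), Pow(Add(R, j), -1))) = Mul(18, Mul(Pow(Add(R, j), -1), Add(j, Mul(3, Pow(R, 2))))) = Mul(18, Pow(Add(R, j), -1), Add(j, Mul(3, Pow(R, 2)))))
Pow(Add(513472, Function('x')(278, u)), -1) = Pow(Add(513472, Mul(18, Pow(Add(278, -26), -1), Add(-26, Mul(3, Pow(278, 2))))), -1) = Pow(Add(513472, Mul(18, Pow(252, -1), Add(-26, Mul(3, 77284)))), -1) = Pow(Add(513472, Mul(18, Rational(1, 252), Add(-26, 231852))), -1) = Pow(Add(513472, Mul(18, Rational(1, 252), 231826)), -1) = Pow(Add(513472, 16559), -1) = Pow(530031, -1) = Rational(1, 530031)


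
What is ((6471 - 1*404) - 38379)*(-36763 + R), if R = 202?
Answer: 1181359032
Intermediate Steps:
((6471 - 1*404) - 38379)*(-36763 + R) = ((6471 - 1*404) - 38379)*(-36763 + 202) = ((6471 - 404) - 38379)*(-36561) = (6067 - 38379)*(-36561) = -32312*(-36561) = 1181359032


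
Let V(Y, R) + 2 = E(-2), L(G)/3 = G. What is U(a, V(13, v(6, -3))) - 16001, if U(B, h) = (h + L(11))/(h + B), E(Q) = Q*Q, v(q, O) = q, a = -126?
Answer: -1984159/124 ≈ -16001.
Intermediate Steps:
L(G) = 3*G
E(Q) = Q²
V(Y, R) = 2 (V(Y, R) = -2 + (-2)² = -2 + 4 = 2)
U(B, h) = (33 + h)/(B + h) (U(B, h) = (h + 3*11)/(h + B) = (h + 33)/(B + h) = (33 + h)/(B + h))
U(a, V(13, v(6, -3))) - 16001 = (33 + 2)/(-126 + 2) - 16001 = 35/(-124) - 16001 = -1/124*35 - 16001 = -35/124 - 16001 = -1984159/124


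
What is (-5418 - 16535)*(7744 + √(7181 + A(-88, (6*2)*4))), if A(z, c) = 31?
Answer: -170004032 - 43906*√1803 ≈ -1.7187e+8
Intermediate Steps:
(-5418 - 16535)*(7744 + √(7181 + A(-88, (6*2)*4))) = (-5418 - 16535)*(7744 + √(7181 + 31)) = -21953*(7744 + √7212) = -21953*(7744 + 2*√1803) = -170004032 - 43906*√1803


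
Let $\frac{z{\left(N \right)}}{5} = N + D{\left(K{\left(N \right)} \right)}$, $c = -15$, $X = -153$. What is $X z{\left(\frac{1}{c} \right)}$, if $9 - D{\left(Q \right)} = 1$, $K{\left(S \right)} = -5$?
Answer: $-6069$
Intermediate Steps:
$D{\left(Q \right)} = 8$ ($D{\left(Q \right)} = 9 - 1 = 8$)
$z{\left(N \right)} = 40 + 5 N$ ($z{\left(N \right)} = 5 \left(N + 8\right) = 5 \left(8 + N\right) = 40 + 5 N$)
$X z{\left(\frac{1}{c} \right)} = - 153 \left(40 + \frac{5}{-15}\right) = - 153 \left(40 + 5 \left(- \frac{1}{15}\right)\right) = - 153 \left(40 - \frac{1}{3}\right) = \left(-153\right) \frac{119}{3} = -6069$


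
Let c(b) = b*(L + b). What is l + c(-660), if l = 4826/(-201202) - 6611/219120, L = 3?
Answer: 868962195422239/2003971920 ≈ 4.3362e+5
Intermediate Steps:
c(b) = b*(3 + b)
l = -108528161/2003971920 (l = 4826*(-1/201202) - 6611*1/219120 = -2413/100601 - 601/19920 = -108528161/2003971920 ≈ -0.054157)
l + c(-660) = -108528161/2003971920 - 660*(3 - 660) = -108528161/2003971920 - 660*(-657) = -108528161/2003971920 + 433620 = 868962195422239/2003971920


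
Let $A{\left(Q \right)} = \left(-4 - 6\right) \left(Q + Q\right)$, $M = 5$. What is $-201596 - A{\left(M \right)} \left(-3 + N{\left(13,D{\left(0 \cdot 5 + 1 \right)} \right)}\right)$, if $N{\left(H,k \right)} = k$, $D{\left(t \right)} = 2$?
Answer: $-201696$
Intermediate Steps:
$A{\left(Q \right)} = - 20 Q$ ($A{\left(Q \right)} = - 10 \cdot 2 Q = - 20 Q$)
$-201596 - A{\left(M \right)} \left(-3 + N{\left(13,D{\left(0 \cdot 5 + 1 \right)} \right)}\right) = -201596 - \left(-20\right) 5 \left(-3 + 2\right) = -201596 - \left(-100\right) \left(-1\right) = -201596 - 100 = -201696$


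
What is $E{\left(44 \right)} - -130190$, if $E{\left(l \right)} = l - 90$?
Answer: $130144$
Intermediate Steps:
$E{\left(l \right)} = -90 + l$ ($E{\left(l \right)} = l - 90 = -90 + l$)
$E{\left(44 \right)} - -130190 = \left(-90 + 44\right) - -130190 = -46 + 130190 = 130144$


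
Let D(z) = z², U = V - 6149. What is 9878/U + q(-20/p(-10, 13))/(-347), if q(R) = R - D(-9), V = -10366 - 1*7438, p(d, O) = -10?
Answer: -1535379/8311691 ≈ -0.18473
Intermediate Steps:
V = -17804 (V = -10366 - 7438 = -17804)
U = -23953 (U = -17804 - 6149 = -23953)
q(R) = -81 + R (q(R) = R - 1*(-9)² = R - 1*81 = R - 81 = -81 + R)
9878/U + q(-20/p(-10, 13))/(-347) = 9878/(-23953) + (-81 - 20/(-10))/(-347) = 9878*(-1/23953) + (-81 - 20*(-⅒))*(-1/347) = -9878/23953 + (-81 + 2)*(-1/347) = -9878/23953 - 79*(-1/347) = -9878/23953 + 79/347 = -1535379/8311691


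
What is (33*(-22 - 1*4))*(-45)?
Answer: 38610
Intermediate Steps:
(33*(-22 - 1*4))*(-45) = (33*(-22 - 4))*(-45) = (33*(-26))*(-45) = -858*(-45) = 38610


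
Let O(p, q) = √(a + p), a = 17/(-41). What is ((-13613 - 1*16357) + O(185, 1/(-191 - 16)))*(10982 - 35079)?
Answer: 722187090 - 96388*√19393/41 ≈ 7.2186e+8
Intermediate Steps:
a = -17/41 (a = 17*(-1/41) = -17/41 ≈ -0.41463)
O(p, q) = √(-17/41 + p)
((-13613 - 1*16357) + O(185, 1/(-191 - 16)))*(10982 - 35079) = ((-13613 - 1*16357) + √(-697 + 1681*185)/41)*(10982 - 35079) = ((-13613 - 16357) + √(-697 + 310985)/41)*(-24097) = (-29970 + √310288/41)*(-24097) = (-29970 + (4*√19393)/41)*(-24097) = (-29970 + 4*√19393/41)*(-24097) = 722187090 - 96388*√19393/41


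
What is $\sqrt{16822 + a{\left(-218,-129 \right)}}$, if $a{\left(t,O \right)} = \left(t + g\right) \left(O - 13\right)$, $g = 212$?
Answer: $\sqrt{17674} \approx 132.94$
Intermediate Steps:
$a{\left(t,O \right)} = \left(-13 + O\right) \left(212 + t\right)$ ($a{\left(t,O \right)} = \left(t + 212\right) \left(O - 13\right) = \left(212 + t\right) \left(-13 + O\right) = \left(-13 + O\right) \left(212 + t\right)$)
$\sqrt{16822 + a{\left(-218,-129 \right)}} = \sqrt{16822 - -852} = \sqrt{16822 + \left(-2756 + 2834 - 27348 + 28122\right)} = \sqrt{16822 + 852} = \sqrt{17674}$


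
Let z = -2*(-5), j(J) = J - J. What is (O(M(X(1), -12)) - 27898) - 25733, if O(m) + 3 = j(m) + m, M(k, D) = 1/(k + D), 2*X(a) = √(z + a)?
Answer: -30303258/565 - 2*√11/565 ≈ -53634.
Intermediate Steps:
j(J) = 0
z = 10
X(a) = √(10 + a)/2
M(k, D) = 1/(D + k)
O(m) = -3 + m (O(m) = -3 + (0 + m) = -3 + m)
(O(M(X(1), -12)) - 27898) - 25733 = ((-3 + 1/(-12 + √(10 + 1)/2)) - 27898) - 25733 = ((-3 + 1/(-12 + √11/2)) - 27898) - 25733 = (-27901 + 1/(-12 + √11/2)) - 25733 = -53634 + 1/(-12 + √11/2)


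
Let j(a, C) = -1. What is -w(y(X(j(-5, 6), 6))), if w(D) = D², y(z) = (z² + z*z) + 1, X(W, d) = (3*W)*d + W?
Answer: -522729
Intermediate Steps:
X(W, d) = W + 3*W*d (X(W, d) = 3*W*d + W = W + 3*W*d)
y(z) = 1 + 2*z² (y(z) = (z² + z²) + 1 = 2*z² + 1 = 1 + 2*z²)
-w(y(X(j(-5, 6), 6))) = -(1 + 2*(-(1 + 3*6))²)² = -(1 + 2*(-(1 + 18))²)² = -(1 + 2*(-1*19)²)² = -(1 + 2*(-19)²)² = -(1 + 2*361)² = -(1 + 722)² = -1*723² = -1*522729 = -522729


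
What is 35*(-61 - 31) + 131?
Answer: -3089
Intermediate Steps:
35*(-61 - 31) + 131 = 35*(-92) + 131 = -3220 + 131 = -3089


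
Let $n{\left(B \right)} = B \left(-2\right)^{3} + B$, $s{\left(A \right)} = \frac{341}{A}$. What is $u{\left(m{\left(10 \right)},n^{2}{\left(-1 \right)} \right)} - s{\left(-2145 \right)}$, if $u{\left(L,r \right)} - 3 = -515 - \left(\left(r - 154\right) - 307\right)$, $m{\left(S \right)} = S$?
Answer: $- \frac{19469}{195} \approx -99.841$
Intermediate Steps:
$n{\left(B \right)} = - 7 B$ ($n{\left(B \right)} = B \left(-8\right) + B = - 8 B + B = - 7 B$)
$u{\left(L,r \right)} = -51 - r$ ($u{\left(L,r \right)} = 3 - \left(54 + r\right) = -51 - r$)
$u{\left(m{\left(10 \right)},n^{2}{\left(-1 \right)} \right)} - s{\left(-2145 \right)} = \left(-51 - \left(\left(-7\right) \left(-1\right)\right)^{2}\right) - \frac{341}{-2145} = \left(-51 - 7^{2}\right) - 341 \left(- \frac{1}{2145}\right) = \left(-51 - 49\right) - - \frac{31}{195} = \left(-51 - 49\right) + \frac{31}{195} = -100 + \frac{31}{195} = - \frac{19469}{195}$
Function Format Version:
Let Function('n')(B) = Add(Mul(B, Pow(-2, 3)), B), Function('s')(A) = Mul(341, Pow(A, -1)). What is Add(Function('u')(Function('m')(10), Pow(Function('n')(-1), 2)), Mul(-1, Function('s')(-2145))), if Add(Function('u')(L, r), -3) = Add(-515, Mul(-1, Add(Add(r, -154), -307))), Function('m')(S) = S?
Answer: Rational(-19469, 195) ≈ -99.841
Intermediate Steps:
Function('n')(B) = Mul(-7, B) (Function('n')(B) = Add(Mul(B, -8), B) = Add(Mul(-8, B), B) = Mul(-7, B))
Function('u')(L, r) = Add(-51, Mul(-1, r)) (Function('u')(L, r) = Add(3, Add(-515, Mul(-1, Add(Add(r, -154), -307)))) = Add(3, Add(-515, Mul(-1, Add(Add(-154, r), -307)))) = Add(3, Add(-515, Mul(-1, Add(-461, r)))) = Add(3, Add(-515, Add(461, Mul(-1, r)))) = Add(3, Add(-54, Mul(-1, r))) = Add(-51, Mul(-1, r)))
Add(Function('u')(Function('m')(10), Pow(Function('n')(-1), 2)), Mul(-1, Function('s')(-2145))) = Add(Add(-51, Mul(-1, Pow(Mul(-7, -1), 2))), Mul(-1, Mul(341, Pow(-2145, -1)))) = Add(Add(-51, Mul(-1, Pow(7, 2))), Mul(-1, Mul(341, Rational(-1, 2145)))) = Add(Add(-51, Mul(-1, 49)), Mul(-1, Rational(-31, 195))) = Add(Add(-51, -49), Rational(31, 195)) = Add(-100, Rational(31, 195)) = Rational(-19469, 195)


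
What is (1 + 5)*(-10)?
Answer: -60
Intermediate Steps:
(1 + 5)*(-10) = 6*(-10) = -60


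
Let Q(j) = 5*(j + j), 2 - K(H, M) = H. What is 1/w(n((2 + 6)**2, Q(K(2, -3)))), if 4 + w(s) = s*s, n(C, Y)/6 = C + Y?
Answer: 1/147452 ≈ 6.7819e-6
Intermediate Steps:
K(H, M) = 2 - H
Q(j) = 10*j (Q(j) = 5*(2*j) = 10*j)
n(C, Y) = 6*C + 6*Y (n(C, Y) = 6*(C + Y) = 6*C + 6*Y)
w(s) = -4 + s**2 (w(s) = -4 + s*s = -4 + s**2)
1/w(n((2 + 6)**2, Q(K(2, -3)))) = 1/(-4 + (6*(2 + 6)**2 + 6*(10*(2 - 1*2)))**2) = 1/(-4 + (6*8**2 + 6*(10*(2 - 2)))**2) = 1/(-4 + (6*64 + 6*(10*0))**2) = 1/(-4 + (384 + 6*0)**2) = 1/(-4 + (384 + 0)**2) = 1/(-4 + 384**2) = 1/(-4 + 147456) = 1/147452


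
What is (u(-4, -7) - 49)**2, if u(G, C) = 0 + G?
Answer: 2809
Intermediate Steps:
u(G, C) = G
(u(-4, -7) - 49)**2 = (-4 - 49)**2 = (-53)**2 = 2809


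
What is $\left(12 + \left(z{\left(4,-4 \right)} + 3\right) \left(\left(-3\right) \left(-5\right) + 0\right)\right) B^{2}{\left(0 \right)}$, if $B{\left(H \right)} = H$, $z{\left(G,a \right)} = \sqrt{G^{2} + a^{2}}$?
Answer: $0$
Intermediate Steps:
$\left(12 + \left(z{\left(4,-4 \right)} + 3\right) \left(\left(-3\right) \left(-5\right) + 0\right)\right) B^{2}{\left(0 \right)} = \left(12 + \left(\sqrt{4^{2} + \left(-4\right)^{2}} + 3\right) \left(\left(-3\right) \left(-5\right) + 0\right)\right) 0^{2} = \left(12 + \left(\sqrt{16 + 16} + 3\right) \left(15 + 0\right)\right) 0 = \left(12 + \left(\sqrt{32} + 3\right) 15\right) 0 = \left(12 + \left(4 \sqrt{2} + 3\right) 15\right) 0 = \left(12 + \left(3 + 4 \sqrt{2}\right) 15\right) 0 = \left(12 + \left(45 + 60 \sqrt{2}\right)\right) 0 = \left(57 + 60 \sqrt{2}\right) 0 = 0$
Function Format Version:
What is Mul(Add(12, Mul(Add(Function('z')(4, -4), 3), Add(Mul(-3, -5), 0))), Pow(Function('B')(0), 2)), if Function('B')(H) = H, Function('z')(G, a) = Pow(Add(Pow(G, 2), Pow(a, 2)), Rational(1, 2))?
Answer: 0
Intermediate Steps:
Mul(Add(12, Mul(Add(Function('z')(4, -4), 3), Add(Mul(-3, -5), 0))), Pow(Function('B')(0), 2)) = Mul(Add(12, Mul(Add(Pow(Add(Pow(4, 2), Pow(-4, 2)), Rational(1, 2)), 3), Add(Mul(-3, -5), 0))), Pow(0, 2)) = Mul(Add(12, Mul(Add(Pow(Add(16, 16), Rational(1, 2)), 3), Add(15, 0))), 0) = Mul(Add(12, Mul(Add(Pow(32, Rational(1, 2)), 3), 15)), 0) = Mul(Add(12, Mul(Add(Mul(4, Pow(2, Rational(1, 2))), 3), 15)), 0) = Mul(Add(12, Mul(Add(3, Mul(4, Pow(2, Rational(1, 2)))), 15)), 0) = Mul(Add(12, Add(45, Mul(60, Pow(2, Rational(1, 2))))), 0) = Mul(Add(57, Mul(60, Pow(2, Rational(1, 2)))), 0) = 0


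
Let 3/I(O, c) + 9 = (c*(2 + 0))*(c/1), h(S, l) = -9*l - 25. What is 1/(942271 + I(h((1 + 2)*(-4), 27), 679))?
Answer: 922073/868842647786 ≈ 1.0613e-6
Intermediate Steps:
h(S, l) = -25 - 9*l
I(O, c) = 3/(-9 + 2*c²) (I(O, c) = 3/(-9 + (c*(2 + 0))*(c/1)) = 3/(-9 + (c*2)*(c*1)) = 3/(-9 + (2*c)*c) = 3/(-9 + 2*c²))
1/(942271 + I(h((1 + 2)*(-4), 27), 679)) = 1/(942271 + 3/(-9 + 2*679²)) = 1/(942271 + 3/(-9 + 2*461041)) = 1/(942271 + 3/(-9 + 922082)) = 1/(942271 + 3/922073) = 1/(868842647786/922073) = 922073/868842647786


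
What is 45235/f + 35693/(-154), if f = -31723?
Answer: -162750747/697906 ≈ -233.20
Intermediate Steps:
45235/f + 35693/(-154) = 45235/(-31723) + 35693/(-154) = 45235*(-1/31723) + 35693*(-1/154) = -45235/31723 - 5099/22 = -162750747/697906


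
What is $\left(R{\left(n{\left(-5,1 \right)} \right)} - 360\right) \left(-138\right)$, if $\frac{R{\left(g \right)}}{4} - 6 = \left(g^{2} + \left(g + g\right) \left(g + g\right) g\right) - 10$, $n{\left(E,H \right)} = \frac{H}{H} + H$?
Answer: $32016$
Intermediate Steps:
$n{\left(E,H \right)} = 1 + H$
$R{\left(g \right)} = -16 + 4 g^{2} + 16 g^{3}$ ($R{\left(g \right)} = 24 + 4 \left(\left(g^{2} + \left(g + g\right) \left(g + g\right) g\right) - 10\right) = 24 + 4 \left(\left(g^{2} + 2 g 2 g g\right) - 10\right) = 24 + 4 \left(\left(g^{2} + 4 g^{2} g\right) - 10\right) = 24 + 4 \left(\left(g^{2} + 4 g^{3}\right) - 10\right) = 24 + 4 \left(-10 + g^{2} + 4 g^{3}\right) = 24 + \left(-40 + 4 g^{2} + 16 g^{3}\right) = -16 + 4 g^{2} + 16 g^{3}$)
$\left(R{\left(n{\left(-5,1 \right)} \right)} - 360\right) \left(-138\right) = \left(\left(-16 + 4 \left(1 + 1\right)^{2} + 16 \left(1 + 1\right)^{3}\right) - 360\right) \left(-138\right) = \left(\left(-16 + 4 \cdot 2^{2} + 16 \cdot 2^{3}\right) - 360\right) \left(-138\right) = \left(\left(-16 + 4 \cdot 4 + 16 \cdot 8\right) - 360\right) \left(-138\right) = \left(\left(-16 + 16 + 128\right) - 360\right) \left(-138\right) = \left(128 - 360\right) \left(-138\right) = \left(-232\right) \left(-138\right) = 32016$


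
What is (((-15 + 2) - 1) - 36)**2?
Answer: 2500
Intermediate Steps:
(((-15 + 2) - 1) - 36)**2 = ((-13 - 1) - 36)**2 = (-14 - 36)**2 = (-50)**2 = 2500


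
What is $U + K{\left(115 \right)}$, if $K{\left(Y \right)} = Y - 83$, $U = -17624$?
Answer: $-17592$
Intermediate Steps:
$K{\left(Y \right)} = -83 + Y$ ($K{\left(Y \right)} = Y - 83 = -83 + Y$)
$U + K{\left(115 \right)} = -17624 + \left(-83 + 115\right) = -17624 + 32 = -17592$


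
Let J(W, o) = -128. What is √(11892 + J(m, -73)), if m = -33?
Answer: 2*√2941 ≈ 108.46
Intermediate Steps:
√(11892 + J(m, -73)) = √(11892 - 128) = √11764 = 2*√2941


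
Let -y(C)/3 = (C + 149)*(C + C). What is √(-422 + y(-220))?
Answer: I*√94142 ≈ 306.83*I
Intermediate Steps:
y(C) = -6*C*(149 + C) (y(C) = -3*(C + 149)*(C + C) = -3*(149 + C)*2*C = -6*C*(149 + C))
√(-422 + y(-220)) = √(-422 - 6*(-220)*(149 - 220)) = √(-422 - 6*(-220)*(-71)) = √(-422 - 93720) = √(-94142) = I*√94142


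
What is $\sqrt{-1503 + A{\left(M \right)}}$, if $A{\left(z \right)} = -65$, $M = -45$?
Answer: $28 i \sqrt{2} \approx 39.598 i$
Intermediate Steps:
$\sqrt{-1503 + A{\left(M \right)}} = \sqrt{-1503 - 65} = \sqrt{-1568} = 28 i \sqrt{2}$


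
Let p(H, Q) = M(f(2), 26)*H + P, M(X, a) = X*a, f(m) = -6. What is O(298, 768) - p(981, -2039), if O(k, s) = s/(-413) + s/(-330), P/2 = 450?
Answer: 3455674136/22715 ≈ 1.5213e+5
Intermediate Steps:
P = 900 (P = 2*450 = 900)
O(k, s) = -743*s/136290 (O(k, s) = s*(-1/413) + s*(-1/330) = -s/413 - s/330 = -743*s/136290)
p(H, Q) = 900 - 156*H (p(H, Q) = (-6*26)*H + 900 = -156*H + 900 = 900 - 156*H)
O(298, 768) - p(981, -2039) = -743/136290*768 - (900 - 156*981) = -95104/22715 - (900 - 153036) = -95104/22715 - 1*(-152136) = -95104/22715 + 152136 = 3455674136/22715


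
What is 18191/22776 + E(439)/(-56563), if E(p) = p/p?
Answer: 6088253/7622952 ≈ 0.79867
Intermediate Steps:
E(p) = 1
18191/22776 + E(439)/(-56563) = 18191/22776 + 1/(-56563) = 18191*(1/22776) + 1*(-1/56563) = 18191/22776 - 1/56563 = 6088253/7622952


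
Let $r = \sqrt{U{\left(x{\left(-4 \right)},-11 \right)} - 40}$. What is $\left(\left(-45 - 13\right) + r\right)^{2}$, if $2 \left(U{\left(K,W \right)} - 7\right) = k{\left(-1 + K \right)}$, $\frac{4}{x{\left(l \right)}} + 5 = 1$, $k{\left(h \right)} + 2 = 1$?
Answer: $\frac{\left(116 - i \sqrt{134}\right)^{2}}{4} \approx 3330.5 - 671.4 i$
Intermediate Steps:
$k{\left(h \right)} = -1$ ($k{\left(h \right)} = -2 + 1 = -1$)
$x{\left(l \right)} = -1$ ($x{\left(l \right)} = \frac{4}{-5 + 1} = \frac{4}{-4} = 4 \left(- \frac{1}{4}\right) = -1$)
$U{\left(K,W \right)} = \frac{13}{2}$ ($U{\left(K,W \right)} = 7 + \frac{1}{2} \left(-1\right) = 7 - \frac{1}{2} = \frac{13}{2}$)
$r = \frac{i \sqrt{134}}{2}$ ($r = \sqrt{\frac{13}{2} - 40} = \sqrt{- \frac{67}{2}} = \frac{i \sqrt{134}}{2} \approx 5.7879 i$)
$\left(\left(-45 - 13\right) + r\right)^{2} = \left(\left(-45 - 13\right) + \frac{i \sqrt{134}}{2}\right)^{2} = \left(-58 + \frac{i \sqrt{134}}{2}\right)^{2}$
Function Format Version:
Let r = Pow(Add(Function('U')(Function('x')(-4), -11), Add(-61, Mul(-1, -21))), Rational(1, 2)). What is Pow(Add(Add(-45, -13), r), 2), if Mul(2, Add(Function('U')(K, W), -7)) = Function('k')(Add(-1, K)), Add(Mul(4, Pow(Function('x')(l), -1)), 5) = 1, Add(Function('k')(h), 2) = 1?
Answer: Mul(Rational(1, 4), Pow(Add(116, Mul(-1, I, Pow(134, Rational(1, 2)))), 2)) ≈ Add(3330.5, Mul(-671.40, I))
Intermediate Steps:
Function('k')(h) = -1 (Function('k')(h) = Add(-2, 1) = -1)
Function('x')(l) = -1 (Function('x')(l) = Mul(4, Pow(Add(-5, 1), -1)) = Mul(4, Pow(-4, -1)) = Mul(4, Rational(-1, 4)) = -1)
Function('U')(K, W) = Rational(13, 2) (Function('U')(K, W) = Add(7, Mul(Rational(1, 2), -1)) = Add(7, Rational(-1, 2)) = Rational(13, 2))
r = Mul(Rational(1, 2), I, Pow(134, Rational(1, 2))) (r = Pow(Add(Rational(13, 2), Add(-61, Mul(-1, -21))), Rational(1, 2)) = Pow(Add(Rational(13, 2), Add(-61, 21)), Rational(1, 2)) = Pow(Add(Rational(13, 2), -40), Rational(1, 2)) = Pow(Rational(-67, 2), Rational(1, 2)) = Mul(Rational(1, 2), I, Pow(134, Rational(1, 2))) ≈ Mul(5.7879, I))
Pow(Add(Add(-45, -13), r), 2) = Pow(Add(Add(-45, -13), Mul(Rational(1, 2), I, Pow(134, Rational(1, 2)))), 2) = Pow(Add(-58, Mul(Rational(1, 2), I, Pow(134, Rational(1, 2)))), 2)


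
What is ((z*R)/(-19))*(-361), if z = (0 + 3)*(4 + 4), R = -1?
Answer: -456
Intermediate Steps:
z = 24 (z = 3*8 = 24)
((z*R)/(-19))*(-361) = ((24*(-1))/(-19))*(-361) = -24*(-1/19)*(-361) = (24/19)*(-361) = -456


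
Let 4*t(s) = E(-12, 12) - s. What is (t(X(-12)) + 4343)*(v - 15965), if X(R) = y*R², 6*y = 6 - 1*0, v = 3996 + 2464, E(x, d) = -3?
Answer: -163723625/4 ≈ -4.0931e+7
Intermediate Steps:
v = 6460
y = 1 (y = (6 - 1*0)/6 = (6 + 0)/6 = (⅙)*6 = 1)
X(R) = R² (X(R) = 1*R² = R²)
t(s) = -¾ - s/4 (t(s) = (-3 - s)/4 = -¾ - s/4)
(t(X(-12)) + 4343)*(v - 15965) = ((-¾ - ¼*(-12)²) + 4343)*(6460 - 15965) = ((-¾ - ¼*144) + 4343)*(-9505) = ((-¾ - 36) + 4343)*(-9505) = (-147/4 + 4343)*(-9505) = (17225/4)*(-9505) = -163723625/4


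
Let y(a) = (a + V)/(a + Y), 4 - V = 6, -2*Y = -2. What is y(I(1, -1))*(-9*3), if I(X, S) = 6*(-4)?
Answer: -702/23 ≈ -30.522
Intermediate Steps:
Y = 1 (Y = -1/2*(-2) = 1)
V = -2 (V = 4 - 1*6 = 4 - 6 = -2)
I(X, S) = -24
y(a) = (-2 + a)/(1 + a) (y(a) = (a - 2)/(a + 1) = (-2 + a)/(1 + a))
y(I(1, -1))*(-9*3) = ((-2 - 24)/(1 - 24))*(-9*3) = (-26/(-23))*(-27) = -1/23*(-26)*(-27) = (26/23)*(-27) = -702/23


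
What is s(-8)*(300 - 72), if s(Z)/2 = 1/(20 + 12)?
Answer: 57/4 ≈ 14.250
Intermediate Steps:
s(Z) = 1/16 (s(Z) = 2/(20 + 12) = 2/32 = 2*(1/32) = 1/16)
s(-8)*(300 - 72) = (300 - 72)/16 = (1/16)*228 = 57/4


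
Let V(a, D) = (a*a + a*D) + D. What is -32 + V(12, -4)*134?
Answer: 12296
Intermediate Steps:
V(a, D) = D + a² + D*a (V(a, D) = (a² + D*a) + D = D + a² + D*a)
-32 + V(12, -4)*134 = -32 + (-4 + 12² - 4*12)*134 = -32 + (-4 + 144 - 48)*134 = -32 + 92*134 = -32 + 12328 = 12296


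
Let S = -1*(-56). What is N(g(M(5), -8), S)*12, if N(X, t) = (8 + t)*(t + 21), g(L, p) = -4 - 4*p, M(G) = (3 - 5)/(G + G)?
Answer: 59136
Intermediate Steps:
M(G) = -1/G (M(G) = -2*1/(2*G) = -1/G)
S = 56
N(X, t) = (8 + t)*(21 + t)
N(g(M(5), -8), S)*12 = (168 + 56² + 29*56)*12 = (168 + 3136 + 1624)*12 = 4928*12 = 59136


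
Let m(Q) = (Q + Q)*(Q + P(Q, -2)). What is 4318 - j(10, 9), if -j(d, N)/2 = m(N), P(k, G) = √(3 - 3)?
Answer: 4642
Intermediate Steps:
P(k, G) = 0 (P(k, G) = √0 = 0)
m(Q) = 2*Q² (m(Q) = (Q + Q)*(Q + 0) = (2*Q)*Q = 2*Q²)
j(d, N) = -4*N²
4318 - j(10, 9) = 4318 - (-4)*9² = 4318 - (-4)*81 = 4318 - 1*(-324) = 4318 + 324 = 4642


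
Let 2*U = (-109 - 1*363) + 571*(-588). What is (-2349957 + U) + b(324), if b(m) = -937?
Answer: -2519004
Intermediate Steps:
U = -168110 (U = ((-109 - 1*363) + 571*(-588))/2 = ((-109 - 363) - 335748)/2 = (-472 - 335748)/2 = (½)*(-336220) = -168110)
(-2349957 + U) + b(324) = (-2349957 - 168110) - 937 = -2518067 - 937 = -2519004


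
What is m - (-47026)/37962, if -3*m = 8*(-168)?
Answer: 8527001/18981 ≈ 449.24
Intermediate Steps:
m = 448 (m = -8*(-168)/3 = -⅓*(-1344) = 448)
m - (-47026)/37962 = 448 - (-47026)/37962 = 448 - 1*(-23513/18981) = 448 + 23513/18981 = 8527001/18981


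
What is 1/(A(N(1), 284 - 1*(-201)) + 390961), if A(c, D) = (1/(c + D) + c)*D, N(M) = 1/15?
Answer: 21828/8534624305 ≈ 2.5576e-6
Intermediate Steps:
N(M) = 1/15
A(c, D) = D*(c + 1/(D + c)) (A(c, D) = (1/(D + c) + c)*D = (c + 1/(D + c))*D = D*(c + 1/(D + c)))
1/(A(N(1), 284 - 1*(-201)) + 390961) = 1/((284 - 1*(-201))*(1 + (1/15)² + (284 - 1*(-201))*(1/15))/((284 - 1*(-201)) + 1/15) + 390961) = 1/((284 + 201)*(1 + 1/225 + (284 + 201)*(1/15))/((284 + 201) + 1/15) + 390961) = 1/(485*(1 + 1/225 + 485*(1/15))/(485 + 1/15) + 390961) = 1/(485*(1 + 1/225 + 97/3)/(7276/15) + 390961) = 1/(485*(15/7276)*(7501/225) + 390961) = 1/(727597/21828 + 390961) = 1/(8534624305/21828) = 21828/8534624305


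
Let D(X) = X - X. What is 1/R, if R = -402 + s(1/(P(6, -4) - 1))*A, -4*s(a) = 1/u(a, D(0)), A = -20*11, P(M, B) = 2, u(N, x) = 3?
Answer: -3/1151 ≈ -0.0026064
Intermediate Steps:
D(X) = 0
A = -220
s(a) = -1/12 (s(a) = -¼/3 = -¼*⅓ = -1/12)
R = -1151/3 (R = -402 - 1/12*(-220) = -402 + 55/3 = -1151/3 ≈ -383.67)
1/R = 1/(-1151/3) = -3/1151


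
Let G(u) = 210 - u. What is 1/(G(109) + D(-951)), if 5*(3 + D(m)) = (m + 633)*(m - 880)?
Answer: 5/582748 ≈ 8.5800e-6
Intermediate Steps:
D(m) = -3 + (-880 + m)*(633 + m)/5 (D(m) = -3 + ((m + 633)*(m - 880))/5 = -3 + ((633 + m)*(-880 + m))/5 = -3 + ((-880 + m)*(633 + m))/5 = -3 + (-880 + m)*(633 + m)/5)
1/(G(109) + D(-951)) = 1/((210 - 1*109) + (-111411 - 247/5*(-951) + (⅕)*(-951)²)) = 1/((210 - 109) + (-111411 + 234897/5 + (⅕)*904401)) = 1/(101 + (-111411 + 234897/5 + 904401/5)) = 1/(101 + 582243/5) = 1/(582748/5) = 5/582748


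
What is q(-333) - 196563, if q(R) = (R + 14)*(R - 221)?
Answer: -19837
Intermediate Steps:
q(R) = (-221 + R)*(14 + R) (q(R) = (14 + R)*(-221 + R) = (-221 + R)*(14 + R))
q(-333) - 196563 = (-3094 + (-333)² - 207*(-333)) - 196563 = (-3094 + 110889 + 68931) - 196563 = 176726 - 196563 = -19837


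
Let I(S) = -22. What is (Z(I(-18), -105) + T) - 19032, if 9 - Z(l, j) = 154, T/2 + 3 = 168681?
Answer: 318179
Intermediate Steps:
T = 337356 (T = -6 + 2*168681 = -6 + 337362 = 337356)
Z(l, j) = -145 (Z(l, j) = 9 - 1*154 = 9 - 154 = -145)
(Z(I(-18), -105) + T) - 19032 = (-145 + 337356) - 19032 = 337211 - 19032 = 318179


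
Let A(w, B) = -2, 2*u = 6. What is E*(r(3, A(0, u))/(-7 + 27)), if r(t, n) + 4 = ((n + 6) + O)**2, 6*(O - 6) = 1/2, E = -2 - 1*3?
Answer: -14065/576 ≈ -24.418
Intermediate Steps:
E = -5 (E = -2 - 3 = -5)
u = 3 (u = (1/2)*6 = 3)
O = 73/12 (O = 6 + (1/6)/2 = 6 + (1/6)*(1/2) = 6 + 1/12 = 73/12 ≈ 6.0833)
r(t, n) = -4 + (145/12 + n)**2 (r(t, n) = -4 + ((n + 6) + 73/12)**2 = -4 + ((6 + n) + 73/12)**2 = -4 + (145/12 + n)**2)
E*(r(3, A(0, u))/(-7 + 27)) = -5*(-4 + (145 + 12*(-2))**2/144)/(-7 + 27) = -5*(-4 + (145 - 24)**2/144)/20 = -5*(-4 + (1/144)*121**2)/20 = -5*(-4 + (1/144)*14641)/20 = -5*(-4 + 14641/144)/20 = -70325/(144*20) = -5*2813/576 = -14065/576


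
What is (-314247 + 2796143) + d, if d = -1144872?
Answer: 1337024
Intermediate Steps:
(-314247 + 2796143) + d = (-314247 + 2796143) - 1144872 = 2481896 - 1144872 = 1337024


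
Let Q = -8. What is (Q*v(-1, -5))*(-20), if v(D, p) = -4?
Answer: -640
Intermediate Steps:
(Q*v(-1, -5))*(-20) = -8*(-4)*(-20) = 32*(-20) = -640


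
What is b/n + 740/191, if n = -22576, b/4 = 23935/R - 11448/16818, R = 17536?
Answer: 12075631421949/3116915908096 ≈ 3.8742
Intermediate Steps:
b = 33631117/12288352 (b = 4*(23935/17536 - 11448/16818) = 4*(23935*(1/17536) - 11448*1/16818) = 4*(23935/17536 - 1908/2803) = 4*(33631117/49153408) = 33631117/12288352 ≈ 2.7368)
b/n + 740/191 = (33631117/12288352)/(-22576) + 740/191 = (33631117/12288352)*(-1/22576) + 740*(1/191) = -1978301/16318931456 + 740/191 = 12075631421949/3116915908096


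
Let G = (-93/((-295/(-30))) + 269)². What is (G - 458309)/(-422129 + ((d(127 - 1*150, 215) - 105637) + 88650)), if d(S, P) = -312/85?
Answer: 28918820275/32482230933 ≈ 0.89030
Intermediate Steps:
d(S, P) = -312/85 (d(S, P) = -312*1/85 = -312/85)
G = 234487969/3481 (G = (-93/((-295*(-1/30))) + 269)² = (-93/59/6 + 269)² = (-93*6/59 + 269)² = (-558/59 + 269)² = (15313/59)² = 234487969/3481 ≈ 67362.)
(G - 458309)/(-422129 + ((d(127 - 1*150, 215) - 105637) + 88650)) = (234487969/3481 - 458309)/(-422129 + ((-312/85 - 105637) + 88650)) = -1360885660/(3481*(-422129 + (-8979457/85 + 88650))) = -1360885660/(3481*(-422129 - 1444207/85)) = -1360885660/(3481*(-37325172/85)) = -1360885660/3481*(-85/37325172) = 28918820275/32482230933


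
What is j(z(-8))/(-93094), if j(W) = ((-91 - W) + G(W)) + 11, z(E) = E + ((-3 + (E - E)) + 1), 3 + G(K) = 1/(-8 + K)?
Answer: 1315/1675692 ≈ 0.00078475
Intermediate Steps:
G(K) = -3 + 1/(-8 + K)
z(E) = -2 + E (z(E) = E + ((-3 + 0) + 1) = E + (-3 + 1) = E - 2 = -2 + E)
j(W) = -80 - W + (25 - 3*W)/(-8 + W) (j(W) = ((-91 - W) + (25 - 3*W)/(-8 + W)) + 11 = (-91 - W + (25 - 3*W)/(-8 + W)) + 11 = -80 - W + (25 - 3*W)/(-8 + W))
j(z(-8))/(-93094) = ((665 - (-2 - 8)² - 75*(-2 - 8))/(-8 + (-2 - 8)))/(-93094) = ((665 - 1*(-10)² - 75*(-10))/(-8 - 10))*(-1/93094) = ((665 - 1*100 + 750)/(-18))*(-1/93094) = -(665 - 100 + 750)/18*(-1/93094) = -1/18*1315*(-1/93094) = -1315/18*(-1/93094) = 1315/1675692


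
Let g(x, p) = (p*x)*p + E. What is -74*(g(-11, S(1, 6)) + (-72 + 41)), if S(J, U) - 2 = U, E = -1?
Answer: 54464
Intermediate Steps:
S(J, U) = 2 + U
g(x, p) = -1 + x*p**2 (g(x, p) = (p*x)*p - 1 = x*p**2 - 1 = -1 + x*p**2)
-74*(g(-11, S(1, 6)) + (-72 + 41)) = -74*((-1 - 11*(2 + 6)**2) + (-72 + 41)) = -74*((-1 - 11*8**2) - 31) = -74*((-1 - 11*64) - 31) = -74*((-1 - 704) - 31) = -74*(-705 - 31) = -74*(-736) = 54464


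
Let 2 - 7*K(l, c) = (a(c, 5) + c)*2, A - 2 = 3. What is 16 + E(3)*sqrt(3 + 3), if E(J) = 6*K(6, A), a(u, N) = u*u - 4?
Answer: 16 - 300*sqrt(6)/7 ≈ -88.978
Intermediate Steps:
A = 5 (A = 2 + 3 = 5)
a(u, N) = -4 + u**2 (a(u, N) = u**2 - 4 = -4 + u**2)
K(l, c) = 10/7 - 2*c/7 - 2*c**2/7 (K(l, c) = 2/7 - ((-4 + c**2) + c)*2/7 = 2/7 - (-4 + c + c**2)*2/7 = 2/7 - (-8 + 2*c + 2*c**2)/7 = 2/7 + (8/7 - 2*c/7 - 2*c**2/7) = 10/7 - 2*c/7 - 2*c**2/7)
E(J) = -300/7 (E(J) = 6*(10/7 - 2/7*5 - 2/7*5**2) = 6*(10/7 - 10/7 - 2/7*25) = 6*(10/7 - 10/7 - 50/7) = 6*(-50/7) = -300/7)
16 + E(3)*sqrt(3 + 3) = 16 - 300*sqrt(3 + 3)/7 = 16 - 300*sqrt(6)/7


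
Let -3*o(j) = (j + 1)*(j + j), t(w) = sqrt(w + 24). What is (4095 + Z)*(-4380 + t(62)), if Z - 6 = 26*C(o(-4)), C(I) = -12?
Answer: -16595820 + 3789*sqrt(86) ≈ -1.6561e+7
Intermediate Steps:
t(w) = sqrt(24 + w)
o(j) = -2*j*(1 + j)/3 (o(j) = -(j + 1)*(j + j)/3 = -(1 + j)*2*j/3 = -2*j*(1 + j)/3)
Z = -306 (Z = 6 + 26*(-12) = 6 - 312 = -306)
(4095 + Z)*(-4380 + t(62)) = (4095 - 306)*(-4380 + sqrt(24 + 62)) = 3789*(-4380 + sqrt(86)) = -16595820 + 3789*sqrt(86)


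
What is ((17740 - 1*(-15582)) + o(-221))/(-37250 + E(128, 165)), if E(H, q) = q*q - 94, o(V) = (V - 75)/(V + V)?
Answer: -2454770/745433 ≈ -3.2931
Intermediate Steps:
o(V) = (-75 + V)/(2*V) (o(V) = (-75 + V)/((2*V)) = (-75 + V)*(1/(2*V)) = (-75 + V)/(2*V))
E(H, q) = -94 + q² (E(H, q) = q² - 94 = -94 + q²)
((17740 - 1*(-15582)) + o(-221))/(-37250 + E(128, 165)) = ((17740 - 1*(-15582)) + (½)*(-75 - 221)/(-221))/(-37250 + (-94 + 165²)) = ((17740 + 15582) + (½)*(-1/221)*(-296))/(-37250 + (-94 + 27225)) = (33322 + 148/221)/(-37250 + 27131) = (7364310/221)/(-10119) = (7364310/221)*(-1/10119) = -2454770/745433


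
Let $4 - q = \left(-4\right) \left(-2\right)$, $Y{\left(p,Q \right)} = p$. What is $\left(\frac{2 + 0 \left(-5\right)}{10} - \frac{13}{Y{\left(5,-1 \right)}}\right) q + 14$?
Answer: $\frac{118}{5} \approx 23.6$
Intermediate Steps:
$q = -4$ ($q = 4 - \left(-4\right) \left(-2\right) = 4 - 8 = -4$)
$\left(\frac{2 + 0 \left(-5\right)}{10} - \frac{13}{Y{\left(5,-1 \right)}}\right) q + 14 = \left(\frac{2 + 0 \left(-5\right)}{10} - \frac{13}{5}\right) \left(-4\right) + 14 = \left(\left(2 + 0\right) \frac{1}{10} - \frac{13}{5}\right) \left(-4\right) + 14 = \left(2 \cdot \frac{1}{10} - \frac{13}{5}\right) \left(-4\right) + 14 = \left(\frac{1}{5} - \frac{13}{5}\right) \left(-4\right) + 14 = \left(- \frac{12}{5}\right) \left(-4\right) + 14 = \frac{48}{5} + 14 = \frac{118}{5}$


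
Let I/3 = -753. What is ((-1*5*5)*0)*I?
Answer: 0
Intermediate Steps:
I = -2259 (I = 3*(-753) = -2259)
((-1*5*5)*0)*I = ((-1*5*5)*0)*(-2259) = (-5*5*0)*(-2259) = -25*0*(-2259) = 0*(-2259) = 0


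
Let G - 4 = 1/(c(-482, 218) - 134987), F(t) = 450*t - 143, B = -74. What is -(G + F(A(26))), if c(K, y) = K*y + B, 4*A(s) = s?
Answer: -669021681/240137 ≈ -2786.0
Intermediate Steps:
A(s) = s/4
c(K, y) = -74 + K*y (c(K, y) = K*y - 74 = -74 + K*y)
F(t) = -143 + 450*t
G = 960547/240137 (G = 4 + 1/((-74 - 482*218) - 134987) = 4 + 1/((-74 - 105076) - 134987) = 4 + 1/(-105150 - 134987) = 4 + 1/(-240137) = 4 - 1/240137 = 960547/240137 ≈ 4.0000)
-(G + F(A(26))) = -(960547/240137 + (-143 + 450*((¼)*26))) = -(960547/240137 + (-143 + 450*(13/2))) = -(960547/240137 + (-143 + 2925)) = -(960547/240137 + 2782) = -1*669021681/240137 = -669021681/240137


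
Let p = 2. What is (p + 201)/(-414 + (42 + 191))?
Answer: -203/181 ≈ -1.1215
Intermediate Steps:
(p + 201)/(-414 + (42 + 191)) = (2 + 201)/(-414 + (42 + 191)) = 203/(-414 + 233) = 203/(-181) = 203*(-1/181) = -203/181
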